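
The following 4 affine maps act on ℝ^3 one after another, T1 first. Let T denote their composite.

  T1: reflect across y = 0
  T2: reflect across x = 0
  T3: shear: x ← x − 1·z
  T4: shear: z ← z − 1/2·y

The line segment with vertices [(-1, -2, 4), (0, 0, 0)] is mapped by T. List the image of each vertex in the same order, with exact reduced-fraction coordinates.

T1 reflect across y = 0: (-1, -2, 4) → (-1, 2, 4); (0, 0, 0) → (0, 0, 0)
T2 reflect across x = 0: (-1, 2, 4) → (1, 2, 4); (0, 0, 0) → (0, 0, 0)
T3 shear: x ← x − 1·z: (1, 2, 4) → (-3, 2, 4); (0, 0, 0) → (0, 0, 0)
T4 shear: z ← z − 1/2·y: (-3, 2, 4) → (-3, 2, 3); (0, 0, 0) → (0, 0, 0)

image vertices: (-3, 2, 3), (0, 0, 0)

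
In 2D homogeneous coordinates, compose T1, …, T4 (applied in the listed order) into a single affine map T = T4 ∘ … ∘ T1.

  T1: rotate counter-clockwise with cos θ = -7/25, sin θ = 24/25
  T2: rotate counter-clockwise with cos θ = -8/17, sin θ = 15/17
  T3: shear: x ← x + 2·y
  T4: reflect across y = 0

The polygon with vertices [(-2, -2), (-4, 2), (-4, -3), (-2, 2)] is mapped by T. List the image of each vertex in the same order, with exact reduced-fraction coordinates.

T1 rotate counter-clockwise with cos θ = -7/25, sin θ = 24/25: (-2, -2) → (62/25, -34/25); (-4, 2) → (-4/5, -22/5); (-4, -3) → (4, -3); (-2, 2) → (-34/25, -62/25)
T2 rotate counter-clockwise with cos θ = -8/17, sin θ = 15/17: (62/25, -34/25) → (14/425, 1202/425); (-4/5, -22/5) → (362/85, 116/85); (4, -3) → (13/17, 84/17); (-34/25, -62/25) → (1202/425, -14/425)
T3 shear: x ← x + 2·y: (14/425, 1202/425) → (2418/425, 1202/425); (362/85, 116/85) → (594/85, 116/85); (13/17, 84/17) → (181/17, 84/17); (1202/425, -14/425) → (1174/425, -14/425)
T4 reflect across y = 0: (2418/425, 1202/425) → (2418/425, -1202/425); (594/85, 116/85) → (594/85, -116/85); (181/17, 84/17) → (181/17, -84/17); (1174/425, -14/425) → (1174/425, 14/425)

image vertices: (2418/425, -1202/425), (594/85, -116/85), (181/17, -84/17), (1174/425, 14/425)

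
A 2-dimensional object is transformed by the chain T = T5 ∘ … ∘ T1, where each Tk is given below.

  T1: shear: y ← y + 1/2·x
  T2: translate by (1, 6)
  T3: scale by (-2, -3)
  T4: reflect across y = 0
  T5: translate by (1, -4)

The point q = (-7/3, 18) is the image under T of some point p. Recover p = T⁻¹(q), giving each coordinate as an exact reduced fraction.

p = (2/3, 1)

T1 = [1 0 0; 1/2 1 0; 0 0 1]
T2·T1 = [1 0 1; 1/2 1 6; 0 0 1]
T3·…·T1 = [-2 0 -2; -3/2 -3 -18; 0 0 1]
T4·…·T1 = [-2 0 -2; 3/2 3 18; 0 0 1]
T5·…·T1 = [-2 0 -1; 3/2 3 14; 0 0 1]
det M = -6; M⁻¹ = [-1/2 0 -1/2; 1/4 1/3 -53/12; 0 0 1]
M⁻¹ · (-7/3, 18)ᵀ = (2/3, 1)ᵀ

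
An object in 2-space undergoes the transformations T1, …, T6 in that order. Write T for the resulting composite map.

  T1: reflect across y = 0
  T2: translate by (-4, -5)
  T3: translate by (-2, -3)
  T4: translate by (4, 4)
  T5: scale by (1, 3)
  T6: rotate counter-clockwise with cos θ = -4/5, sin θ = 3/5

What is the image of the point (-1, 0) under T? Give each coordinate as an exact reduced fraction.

T(p) = (48/5, 39/5)

T1 reflect across y = 0: (-1, 0) → (-1, 0)
T2 translate by (-4, -5): (-1, 0) → (-5, -5)
T3 translate by (-2, -3): (-5, -5) → (-7, -8)
T4 translate by (4, 4): (-7, -8) → (-3, -4)
T5 scale by (1, 3): (-3, -4) → (-3, -12)
T6 rotate counter-clockwise with cos θ = -4/5, sin θ = 3/5: (-3, -12) → (48/5, 39/5)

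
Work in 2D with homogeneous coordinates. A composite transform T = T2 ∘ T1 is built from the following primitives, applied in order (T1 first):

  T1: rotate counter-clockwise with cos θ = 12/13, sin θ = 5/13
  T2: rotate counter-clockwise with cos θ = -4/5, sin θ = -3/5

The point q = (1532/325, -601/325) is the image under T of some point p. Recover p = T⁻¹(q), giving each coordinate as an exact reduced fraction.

T1 = [12/13 -5/13 0; 5/13 12/13 0; 0 0 1]
T2·T1 = [-33/65 56/65 0; -56/65 -33/65 0; 0 0 1]
det M = 1; M⁻¹ = [-33/65 -56/65 0; 56/65 -33/65 0; 0 0 1]
M⁻¹ · (1532/325, -601/325)ᵀ = (-4/5, 5)ᵀ

p = (-4/5, 5)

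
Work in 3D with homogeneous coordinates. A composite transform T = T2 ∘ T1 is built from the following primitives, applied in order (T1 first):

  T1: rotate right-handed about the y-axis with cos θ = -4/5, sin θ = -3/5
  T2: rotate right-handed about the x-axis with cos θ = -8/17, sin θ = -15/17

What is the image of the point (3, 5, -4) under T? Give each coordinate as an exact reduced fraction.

T(p) = (0, 35/17, -115/17)

T1 rotate right-handed about the y-axis with cos θ = -4/5, sin θ = -3/5: (3, 5, -4) → (0, 5, 5)
T2 rotate right-handed about the x-axis with cos θ = -8/17, sin θ = -15/17: (0, 5, 5) → (0, 35/17, -115/17)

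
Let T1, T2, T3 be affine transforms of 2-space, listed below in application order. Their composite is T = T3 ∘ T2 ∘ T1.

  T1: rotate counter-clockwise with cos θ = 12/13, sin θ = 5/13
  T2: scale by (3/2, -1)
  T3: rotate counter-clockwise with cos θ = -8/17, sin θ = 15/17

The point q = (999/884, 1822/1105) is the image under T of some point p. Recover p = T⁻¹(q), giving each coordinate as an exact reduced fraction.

T1 = [12/13 -5/13 0; 5/13 12/13 0; 0 0 1]
T2·T1 = [18/13 -15/26 0; -5/13 -12/13 0; 0 0 1]
T3·…·T1 = [-69/221 240/221 0; 310/221 -33/442 0; 0 0 1]
det M = -3/2; M⁻¹ = [11/221 160/221 0; 620/663 46/221 0; 0 0 1]
M⁻¹ · (999/884, 1822/1105)ᵀ = (5/4, 7/5)ᵀ

p = (5/4, 7/5)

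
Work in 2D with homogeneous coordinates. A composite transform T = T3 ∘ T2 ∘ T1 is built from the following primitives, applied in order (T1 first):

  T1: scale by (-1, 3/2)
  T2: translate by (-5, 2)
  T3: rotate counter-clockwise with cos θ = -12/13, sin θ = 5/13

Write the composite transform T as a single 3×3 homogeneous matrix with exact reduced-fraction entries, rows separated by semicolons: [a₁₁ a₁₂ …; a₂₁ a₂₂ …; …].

T1 = [-1 0 0; 0 3/2 0; 0 0 1]
T2·T1 = [-1 0 -5; 0 3/2 2; 0 0 1]
T3·…·T1 = [12/13 -15/26 50/13; -5/13 -18/13 -49/13; 0 0 1]

T = [12/13 -15/26 50/13; -5/13 -18/13 -49/13; 0 0 1]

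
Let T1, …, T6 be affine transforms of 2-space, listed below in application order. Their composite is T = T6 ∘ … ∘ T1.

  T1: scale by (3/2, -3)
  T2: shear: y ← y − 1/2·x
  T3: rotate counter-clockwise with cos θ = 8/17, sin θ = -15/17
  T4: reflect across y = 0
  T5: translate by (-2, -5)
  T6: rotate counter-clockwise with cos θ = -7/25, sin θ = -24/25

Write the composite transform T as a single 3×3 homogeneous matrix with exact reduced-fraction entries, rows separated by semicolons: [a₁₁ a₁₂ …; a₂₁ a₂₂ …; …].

T1 = [3/2 0 0; 0 -3 0; 0 0 1]
T2·T1 = [3/2 0 0; -3/4 -3 0; 0 0 1]
T3·…·T1 = [3/68 -45/17 0; -57/34 -24/17 0; 0 0 1]
T4·…·T1 = [3/68 -45/17 0; 57/34 24/17 0; 0 0 1]
T5·…·T1 = [3/68 -45/17 -2; 57/34 24/17 -5; 0 0 1]
T6·…·T1 = [543/340 891/425 -106/25; -87/170 912/425 83/25; 0 0 1]

T = [543/340 891/425 -106/25; -87/170 912/425 83/25; 0 0 1]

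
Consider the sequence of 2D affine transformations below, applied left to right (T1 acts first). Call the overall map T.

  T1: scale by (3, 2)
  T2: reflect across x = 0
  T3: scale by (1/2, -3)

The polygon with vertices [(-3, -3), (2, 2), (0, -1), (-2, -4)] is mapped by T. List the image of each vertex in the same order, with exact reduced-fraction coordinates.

T1 scale by (3, 2): (-3, -3) → (-9, -6); (2, 2) → (6, 4); (0, -1) → (0, -2); (-2, -4) → (-6, -8)
T2 reflect across x = 0: (-9, -6) → (9, -6); (6, 4) → (-6, 4); (0, -2) → (0, -2); (-6, -8) → (6, -8)
T3 scale by (1/2, -3): (9, -6) → (9/2, 18); (-6, 4) → (-3, -12); (0, -2) → (0, 6); (6, -8) → (3, 24)

image vertices: (9/2, 18), (-3, -12), (0, 6), (3, 24)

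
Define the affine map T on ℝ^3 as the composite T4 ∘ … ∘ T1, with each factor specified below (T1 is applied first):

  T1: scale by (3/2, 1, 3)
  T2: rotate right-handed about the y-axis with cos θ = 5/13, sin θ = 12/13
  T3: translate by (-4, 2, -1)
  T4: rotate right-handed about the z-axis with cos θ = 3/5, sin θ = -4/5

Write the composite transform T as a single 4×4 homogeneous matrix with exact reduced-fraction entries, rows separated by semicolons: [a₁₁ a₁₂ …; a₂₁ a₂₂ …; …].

T1 = [3/2 0 0 0; 0 1 0 0; 0 0 3 0; 0 0 0 1]
T2·T1 = [15/26 0 36/13 0; 0 1 0 0; -18/13 0 15/13 0; 0 0 0 1]
T3·…·T1 = [15/26 0 36/13 -4; 0 1 0 2; -18/13 0 15/13 -1; 0 0 0 1]
T4·…·T1 = [9/26 4/5 108/65 -4/5; -6/13 3/5 -144/65 22/5; -18/13 0 15/13 -1; 0 0 0 1]

T = [9/26 4/5 108/65 -4/5; -6/13 3/5 -144/65 22/5; -18/13 0 15/13 -1; 0 0 0 1]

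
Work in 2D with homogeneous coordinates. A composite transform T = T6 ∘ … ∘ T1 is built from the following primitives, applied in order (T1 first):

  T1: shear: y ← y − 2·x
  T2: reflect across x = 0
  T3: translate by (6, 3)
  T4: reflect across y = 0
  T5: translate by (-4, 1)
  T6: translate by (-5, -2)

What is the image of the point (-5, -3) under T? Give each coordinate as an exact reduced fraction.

T(p) = (2, -11)

T1 shear: y ← y − 2·x: (-5, -3) → (-5, 7)
T2 reflect across x = 0: (-5, 7) → (5, 7)
T3 translate by (6, 3): (5, 7) → (11, 10)
T4 reflect across y = 0: (11, 10) → (11, -10)
T5 translate by (-4, 1): (11, -10) → (7, -9)
T6 translate by (-5, -2): (7, -9) → (2, -11)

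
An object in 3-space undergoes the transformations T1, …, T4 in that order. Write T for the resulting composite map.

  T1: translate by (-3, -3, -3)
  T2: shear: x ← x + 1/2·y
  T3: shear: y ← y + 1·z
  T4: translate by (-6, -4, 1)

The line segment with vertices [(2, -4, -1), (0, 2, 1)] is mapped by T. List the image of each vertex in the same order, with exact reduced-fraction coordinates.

T1 translate by (-3, -3, -3): (2, -4, -1) → (-1, -7, -4); (0, 2, 1) → (-3, -1, -2)
T2 shear: x ← x + 1/2·y: (-1, -7, -4) → (-9/2, -7, -4); (-3, -1, -2) → (-7/2, -1, -2)
T3 shear: y ← y + 1·z: (-9/2, -7, -4) → (-9/2, -11, -4); (-7/2, -1, -2) → (-7/2, -3, -2)
T4 translate by (-6, -4, 1): (-9/2, -11, -4) → (-21/2, -15, -3); (-7/2, -3, -2) → (-19/2, -7, -1)

image vertices: (-21/2, -15, -3), (-19/2, -7, -1)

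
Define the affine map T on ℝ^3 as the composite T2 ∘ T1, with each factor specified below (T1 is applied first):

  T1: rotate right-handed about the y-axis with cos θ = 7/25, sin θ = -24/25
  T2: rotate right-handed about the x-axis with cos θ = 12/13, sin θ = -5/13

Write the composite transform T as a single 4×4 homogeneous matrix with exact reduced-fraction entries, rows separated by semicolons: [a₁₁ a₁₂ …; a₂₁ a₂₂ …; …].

T1 = [7/25 0 -24/25 0; 0 1 0 0; 24/25 0 7/25 0; 0 0 0 1]
T2·T1 = [7/25 0 -24/25 0; 24/65 12/13 7/65 0; 288/325 -5/13 84/325 0; 0 0 0 1]

T = [7/25 0 -24/25 0; 24/65 12/13 7/65 0; 288/325 -5/13 84/325 0; 0 0 0 1]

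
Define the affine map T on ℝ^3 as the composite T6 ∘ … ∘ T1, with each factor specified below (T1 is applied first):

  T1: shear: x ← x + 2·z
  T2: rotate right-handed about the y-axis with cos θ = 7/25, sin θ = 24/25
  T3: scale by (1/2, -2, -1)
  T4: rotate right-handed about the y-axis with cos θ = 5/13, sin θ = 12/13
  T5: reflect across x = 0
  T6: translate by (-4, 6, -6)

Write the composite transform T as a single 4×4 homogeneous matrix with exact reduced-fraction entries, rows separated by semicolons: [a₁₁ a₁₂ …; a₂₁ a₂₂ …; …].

T1 = [1 0 2 0; 0 1 0 0; 0 0 1 0; 0 0 0 1]
T2·T1 = [7/25 0 38/25 0; 0 1 0 0; -24/25 0 -41/25 0; 0 0 0 1]
T3·…·T1 = [7/50 0 19/25 0; 0 -2 0 0; 24/25 0 41/25 0; 0 0 0 1]
T4·…·T1 = [47/50 0 587/325 0; 0 -2 0 0; 6/25 0 -23/325 0; 0 0 0 1]
T5·…·T1 = [-47/50 0 -587/325 0; 0 -2 0 0; 6/25 0 -23/325 0; 0 0 0 1]
T6·…·T1 = [-47/50 0 -587/325 -4; 0 -2 0 6; 6/25 0 -23/325 -6; 0 0 0 1]

T = [-47/50 0 -587/325 -4; 0 -2 0 6; 6/25 0 -23/325 -6; 0 0 0 1]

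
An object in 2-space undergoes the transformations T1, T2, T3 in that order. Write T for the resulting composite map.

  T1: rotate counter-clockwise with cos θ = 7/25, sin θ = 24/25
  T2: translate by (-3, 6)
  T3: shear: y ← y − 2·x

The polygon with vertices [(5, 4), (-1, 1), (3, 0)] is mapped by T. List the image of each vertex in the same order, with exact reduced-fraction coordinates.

image vertices: (-136/25, 114/5), (-106/25, 69/5), (-54/25, 66/5)

T1 rotate counter-clockwise with cos θ = 7/25, sin θ = 24/25: (5, 4) → (-61/25, 148/25); (-1, 1) → (-31/25, -17/25); (3, 0) → (21/25, 72/25)
T2 translate by (-3, 6): (-61/25, 148/25) → (-136/25, 298/25); (-31/25, -17/25) → (-106/25, 133/25); (21/25, 72/25) → (-54/25, 222/25)
T3 shear: y ← y − 2·x: (-136/25, 298/25) → (-136/25, 114/5); (-106/25, 133/25) → (-106/25, 69/5); (-54/25, 222/25) → (-54/25, 66/5)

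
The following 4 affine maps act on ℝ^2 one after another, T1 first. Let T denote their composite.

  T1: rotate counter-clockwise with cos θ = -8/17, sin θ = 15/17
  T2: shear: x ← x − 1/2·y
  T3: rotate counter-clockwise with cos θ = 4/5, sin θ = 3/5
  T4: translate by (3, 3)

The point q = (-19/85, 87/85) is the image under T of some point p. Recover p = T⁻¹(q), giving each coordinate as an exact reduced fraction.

p = (2, 3)

T1 = [-8/17 -15/17 0; 15/17 -8/17 0; 0 0 1]
T2·T1 = [-31/34 -11/17 0; 15/17 -8/17 0; 0 0 1]
T3·…·T1 = [-107/85 -4/17 0; 27/170 -13/17 0; 0 0 1]
T4·…·T1 = [-107/85 -4/17 3; 27/170 -13/17 3; 0 0 1]
det M = 1; M⁻¹ = [-13/17 4/17 27/17; -27/170 -107/85 723/170; 0 0 1]
M⁻¹ · (-19/85, 87/85)ᵀ = (2, 3)ᵀ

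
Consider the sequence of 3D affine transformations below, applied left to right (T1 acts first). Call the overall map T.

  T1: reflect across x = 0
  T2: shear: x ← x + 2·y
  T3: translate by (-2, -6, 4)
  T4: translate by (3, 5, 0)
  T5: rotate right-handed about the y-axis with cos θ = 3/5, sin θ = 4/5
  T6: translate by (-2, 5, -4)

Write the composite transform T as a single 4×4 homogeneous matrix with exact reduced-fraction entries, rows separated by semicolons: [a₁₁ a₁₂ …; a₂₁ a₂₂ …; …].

T1 = [-1 0 0 0; 0 1 0 0; 0 0 1 0; 0 0 0 1]
T2·T1 = [-1 2 0 0; 0 1 0 0; 0 0 1 0; 0 0 0 1]
T3·…·T1 = [-1 2 0 -2; 0 1 0 -6; 0 0 1 4; 0 0 0 1]
T4·…·T1 = [-1 2 0 1; 0 1 0 -1; 0 0 1 4; 0 0 0 1]
T5·…·T1 = [-3/5 6/5 4/5 19/5; 0 1 0 -1; 4/5 -8/5 3/5 8/5; 0 0 0 1]
T6·…·T1 = [-3/5 6/5 4/5 9/5; 0 1 0 4; 4/5 -8/5 3/5 -12/5; 0 0 0 1]

T = [-3/5 6/5 4/5 9/5; 0 1 0 4; 4/5 -8/5 3/5 -12/5; 0 0 0 1]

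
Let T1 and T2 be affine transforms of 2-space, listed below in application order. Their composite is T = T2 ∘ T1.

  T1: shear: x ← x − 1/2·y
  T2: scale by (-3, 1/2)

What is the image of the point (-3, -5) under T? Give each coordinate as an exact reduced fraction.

T(p) = (3/2, -5/2)

T1 shear: x ← x − 1/2·y: (-3, -5) → (-1/2, -5)
T2 scale by (-3, 1/2): (-1/2, -5) → (3/2, -5/2)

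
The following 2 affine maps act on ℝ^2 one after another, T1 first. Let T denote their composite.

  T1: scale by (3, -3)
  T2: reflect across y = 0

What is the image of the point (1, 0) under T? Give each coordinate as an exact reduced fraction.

T1 scale by (3, -3): (1, 0) → (3, 0)
T2 reflect across y = 0: (3, 0) → (3, 0)

T(p) = (3, 0)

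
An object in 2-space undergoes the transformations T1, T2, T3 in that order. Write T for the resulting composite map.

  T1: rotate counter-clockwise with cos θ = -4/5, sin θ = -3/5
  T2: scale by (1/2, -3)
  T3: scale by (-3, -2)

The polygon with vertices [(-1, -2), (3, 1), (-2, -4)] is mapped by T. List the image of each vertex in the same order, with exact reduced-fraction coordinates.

T1 rotate counter-clockwise with cos θ = -4/5, sin θ = -3/5: (-1, -2) → (-2/5, 11/5); (3, 1) → (-9/5, -13/5); (-2, -4) → (-4/5, 22/5)
T2 scale by (1/2, -3): (-2/5, 11/5) → (-1/5, -33/5); (-9/5, -13/5) → (-9/10, 39/5); (-4/5, 22/5) → (-2/5, -66/5)
T3 scale by (-3, -2): (-1/5, -33/5) → (3/5, 66/5); (-9/10, 39/5) → (27/10, -78/5); (-2/5, -66/5) → (6/5, 132/5)

image vertices: (3/5, 66/5), (27/10, -78/5), (6/5, 132/5)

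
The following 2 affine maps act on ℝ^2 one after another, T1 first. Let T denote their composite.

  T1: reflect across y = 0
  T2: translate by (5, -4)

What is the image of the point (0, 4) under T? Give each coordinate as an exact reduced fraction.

T(p) = (5, -8)

T1 reflect across y = 0: (0, 4) → (0, -4)
T2 translate by (5, -4): (0, -4) → (5, -8)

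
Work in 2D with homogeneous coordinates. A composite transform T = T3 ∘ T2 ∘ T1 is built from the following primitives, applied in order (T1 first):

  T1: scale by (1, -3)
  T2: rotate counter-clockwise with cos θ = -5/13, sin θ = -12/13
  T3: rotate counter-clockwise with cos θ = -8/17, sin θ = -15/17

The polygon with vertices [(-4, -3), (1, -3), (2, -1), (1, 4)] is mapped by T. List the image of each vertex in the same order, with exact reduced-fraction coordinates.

T1 scale by (1, -3): (-4, -3) → (-4, 9); (1, -3) → (1, 9); (2, -1) → (2, 3); (1, 4) → (1, -12)
T2 rotate counter-clockwise with cos θ = -5/13, sin θ = -12/13: (-4, 9) → (128/13, 3/13); (1, 9) → (103/13, -57/13); (2, 3) → (2, -3); (1, -12) → (-149/13, 48/13)
T3 rotate counter-clockwise with cos θ = -8/17, sin θ = -15/17: (128/13, 3/13) → (-979/221, -1944/221); (103/13, -57/13) → (-1679/221, -1089/221); (2, -3) → (-61/17, -6/17); (-149/13, 48/13) → (1912/221, 1851/221)

image vertices: (-979/221, -1944/221), (-1679/221, -1089/221), (-61/17, -6/17), (1912/221, 1851/221)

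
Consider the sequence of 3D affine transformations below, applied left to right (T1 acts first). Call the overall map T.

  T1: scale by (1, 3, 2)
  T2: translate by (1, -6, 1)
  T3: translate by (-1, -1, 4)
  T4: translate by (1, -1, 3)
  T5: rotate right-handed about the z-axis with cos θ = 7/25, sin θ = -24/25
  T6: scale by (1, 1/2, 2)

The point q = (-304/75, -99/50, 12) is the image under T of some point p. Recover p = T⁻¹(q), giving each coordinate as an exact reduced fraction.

T1 = [1 0 0 0; 0 3 0 0; 0 0 2 0; 0 0 0 1]
T2·T1 = [1 0 0 1; 0 3 0 -6; 0 0 2 1; 0 0 0 1]
T3·…·T1 = [1 0 0 0; 0 3 0 -7; 0 0 2 5; 0 0 0 1]
T4·…·T1 = [1 0 0 1; 0 3 0 -8; 0 0 2 8; 0 0 0 1]
T5·…·T1 = [7/25 72/25 0 -37/5; -24/25 21/25 0 -16/5; 0 0 2 8; 0 0 0 1]
T6·…·T1 = [7/25 72/25 0 -37/5; -12/25 21/50 0 -8/5; 0 0 4 16; 0 0 0 1]
det M = 6; M⁻¹ = [7/25 -48/25 0 -1; 8/25 14/75 0 8/3; 0 0 1/4 -4; 0 0 0 1]
M⁻¹ · (-304/75, -99/50, 12)ᵀ = (5/3, 1, -1)ᵀ

p = (5/3, 1, -1)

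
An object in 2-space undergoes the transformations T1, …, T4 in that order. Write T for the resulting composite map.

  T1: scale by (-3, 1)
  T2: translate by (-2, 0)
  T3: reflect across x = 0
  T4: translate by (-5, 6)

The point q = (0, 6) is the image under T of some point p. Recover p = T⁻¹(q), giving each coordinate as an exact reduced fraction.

T1 = [-3 0 0; 0 1 0; 0 0 1]
T2·T1 = [-3 0 -2; 0 1 0; 0 0 1]
T3·…·T1 = [3 0 2; 0 1 0; 0 0 1]
T4·…·T1 = [3 0 -3; 0 1 6; 0 0 1]
det M = 3; M⁻¹ = [1/3 0 1; 0 1 -6; 0 0 1]
M⁻¹ · (0, 6)ᵀ = (1, 0)ᵀ

p = (1, 0)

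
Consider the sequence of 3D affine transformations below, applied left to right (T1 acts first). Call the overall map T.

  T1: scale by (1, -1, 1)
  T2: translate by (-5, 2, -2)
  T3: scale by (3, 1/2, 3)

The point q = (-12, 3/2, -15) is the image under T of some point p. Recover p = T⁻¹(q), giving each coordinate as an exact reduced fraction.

p = (1, -1, -3)

T1 = [1 0 0 0; 0 -1 0 0; 0 0 1 0; 0 0 0 1]
T2·T1 = [1 0 0 -5; 0 -1 0 2; 0 0 1 -2; 0 0 0 1]
T3·…·T1 = [3 0 0 -15; 0 -1/2 0 1; 0 0 3 -6; 0 0 0 1]
det M = -9/2; M⁻¹ = [1/3 0 0 5; 0 -2 0 2; 0 0 1/3 2; 0 0 0 1]
M⁻¹ · (-12, 3/2, -15)ᵀ = (1, -1, -3)ᵀ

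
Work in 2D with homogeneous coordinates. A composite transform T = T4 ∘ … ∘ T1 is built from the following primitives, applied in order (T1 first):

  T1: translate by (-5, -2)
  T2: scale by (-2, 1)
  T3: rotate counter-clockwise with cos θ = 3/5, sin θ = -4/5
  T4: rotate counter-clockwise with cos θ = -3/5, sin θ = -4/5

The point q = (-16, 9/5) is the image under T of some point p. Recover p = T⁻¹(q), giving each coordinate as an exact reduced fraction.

p = (-3, 1/5)

T1 = [1 0 -5; 0 1 -2; 0 0 1]
T2·T1 = [-2 0 10; 0 1 -2; 0 0 1]
T3·…·T1 = [-6/5 4/5 22/5; 8/5 3/5 -46/5; 0 0 1]
T4·…·T1 = [2 0 -10; 0 -1 2; 0 0 1]
det M = -2; M⁻¹ = [1/2 0 5; 0 -1 2; 0 0 1]
M⁻¹ · (-16, 9/5)ᵀ = (-3, 1/5)ᵀ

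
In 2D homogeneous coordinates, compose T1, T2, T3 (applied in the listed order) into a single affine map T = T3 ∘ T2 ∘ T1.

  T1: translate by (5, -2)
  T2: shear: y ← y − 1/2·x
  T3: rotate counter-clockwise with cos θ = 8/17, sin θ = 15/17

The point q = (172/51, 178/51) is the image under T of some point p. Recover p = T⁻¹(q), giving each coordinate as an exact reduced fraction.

p = (-1/3, 3)

T1 = [1 0 5; 0 1 -2; 0 0 1]
T2·T1 = [1 0 5; -1/2 1 -9/2; 0 0 1]
T3·…·T1 = [31/34 -15/17 215/34; 11/17 8/17 39/17; 0 0 1]
det M = 1; M⁻¹ = [8/17 15/17 -5; -11/17 31/34 2; 0 0 1]
M⁻¹ · (172/51, 178/51)ᵀ = (-1/3, 3)ᵀ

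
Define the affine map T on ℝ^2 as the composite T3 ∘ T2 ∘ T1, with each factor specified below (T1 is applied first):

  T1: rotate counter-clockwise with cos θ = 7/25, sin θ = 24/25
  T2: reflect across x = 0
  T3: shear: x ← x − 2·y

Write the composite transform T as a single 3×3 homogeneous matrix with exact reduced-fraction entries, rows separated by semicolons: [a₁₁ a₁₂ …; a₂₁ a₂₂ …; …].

T1 = [7/25 -24/25 0; 24/25 7/25 0; 0 0 1]
T2·T1 = [-7/25 24/25 0; 24/25 7/25 0; 0 0 1]
T3·…·T1 = [-11/5 2/5 0; 24/25 7/25 0; 0 0 1]

T = [-11/5 2/5 0; 24/25 7/25 0; 0 0 1]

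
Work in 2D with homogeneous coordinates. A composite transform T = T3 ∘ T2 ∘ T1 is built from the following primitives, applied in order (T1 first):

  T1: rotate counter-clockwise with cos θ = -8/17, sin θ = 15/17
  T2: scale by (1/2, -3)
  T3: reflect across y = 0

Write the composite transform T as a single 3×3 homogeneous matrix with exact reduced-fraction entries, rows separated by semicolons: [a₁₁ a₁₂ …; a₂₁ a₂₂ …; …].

T = [-4/17 -15/34 0; 45/17 -24/17 0; 0 0 1]

T1 = [-8/17 -15/17 0; 15/17 -8/17 0; 0 0 1]
T2·T1 = [-4/17 -15/34 0; -45/17 24/17 0; 0 0 1]
T3·…·T1 = [-4/17 -15/34 0; 45/17 -24/17 0; 0 0 1]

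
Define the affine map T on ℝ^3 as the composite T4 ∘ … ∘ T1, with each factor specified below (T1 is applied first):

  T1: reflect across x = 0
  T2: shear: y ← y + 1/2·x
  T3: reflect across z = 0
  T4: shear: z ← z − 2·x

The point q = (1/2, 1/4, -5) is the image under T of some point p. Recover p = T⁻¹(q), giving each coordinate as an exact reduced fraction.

T1 = [-1 0 0 0; 0 1 0 0; 0 0 1 0; 0 0 0 1]
T2·T1 = [-1 0 0 0; -1/2 1 0 0; 0 0 1 0; 0 0 0 1]
T3·…·T1 = [-1 0 0 0; -1/2 1 0 0; 0 0 -1 0; 0 0 0 1]
T4·…·T1 = [-1 0 0 0; -1/2 1 0 0; 2 0 -1 0; 0 0 0 1]
det M = 1; M⁻¹ = [-1 0 0 0; -1/2 1 0 0; -2 0 -1 0; 0 0 0 1]
M⁻¹ · (1/2, 1/4, -5)ᵀ = (-1/2, 0, 4)ᵀ

p = (-1/2, 0, 4)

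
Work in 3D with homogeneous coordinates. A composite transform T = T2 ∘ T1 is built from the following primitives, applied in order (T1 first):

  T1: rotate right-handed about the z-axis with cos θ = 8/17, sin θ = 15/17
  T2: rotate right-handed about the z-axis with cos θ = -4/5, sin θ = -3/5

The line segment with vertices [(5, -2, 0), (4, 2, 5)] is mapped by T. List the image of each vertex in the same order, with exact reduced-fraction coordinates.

image vertices: (-103/85, -446/85, 0), (44/17, -62/17, 5)

T1 rotate right-handed about the z-axis with cos θ = 8/17, sin θ = 15/17: (5, -2, 0) → (70/17, 59/17, 0); (4, 2, 5) → (2/17, 76/17, 5)
T2 rotate right-handed about the z-axis with cos θ = -4/5, sin θ = -3/5: (70/17, 59/17, 0) → (-103/85, -446/85, 0); (2/17, 76/17, 5) → (44/17, -62/17, 5)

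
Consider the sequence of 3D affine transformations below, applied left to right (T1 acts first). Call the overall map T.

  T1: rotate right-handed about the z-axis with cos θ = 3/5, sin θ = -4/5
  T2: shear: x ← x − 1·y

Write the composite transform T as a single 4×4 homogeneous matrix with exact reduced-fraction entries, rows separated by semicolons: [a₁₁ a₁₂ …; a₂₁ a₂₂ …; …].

T = [7/5 1/5 0 0; -4/5 3/5 0 0; 0 0 1 0; 0 0 0 1]

T1 = [3/5 4/5 0 0; -4/5 3/5 0 0; 0 0 1 0; 0 0 0 1]
T2·T1 = [7/5 1/5 0 0; -4/5 3/5 0 0; 0 0 1 0; 0 0 0 1]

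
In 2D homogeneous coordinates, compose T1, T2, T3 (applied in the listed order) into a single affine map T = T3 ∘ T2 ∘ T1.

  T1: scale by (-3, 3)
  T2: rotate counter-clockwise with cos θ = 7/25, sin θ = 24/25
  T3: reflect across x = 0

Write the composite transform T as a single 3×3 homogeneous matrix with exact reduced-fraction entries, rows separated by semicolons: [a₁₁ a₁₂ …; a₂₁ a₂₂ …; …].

T = [21/25 72/25 0; -72/25 21/25 0; 0 0 1]

T1 = [-3 0 0; 0 3 0; 0 0 1]
T2·T1 = [-21/25 -72/25 0; -72/25 21/25 0; 0 0 1]
T3·…·T1 = [21/25 72/25 0; -72/25 21/25 0; 0 0 1]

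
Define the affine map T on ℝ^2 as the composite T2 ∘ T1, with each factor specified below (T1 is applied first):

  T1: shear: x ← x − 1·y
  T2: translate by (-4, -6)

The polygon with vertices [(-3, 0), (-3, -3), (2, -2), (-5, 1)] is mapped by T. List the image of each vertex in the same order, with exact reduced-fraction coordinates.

T1 shear: x ← x − 1·y: (-3, 0) → (-3, 0); (-3, -3) → (0, -3); (2, -2) → (4, -2); (-5, 1) → (-6, 1)
T2 translate by (-4, -6): (-3, 0) → (-7, -6); (0, -3) → (-4, -9); (4, -2) → (0, -8); (-6, 1) → (-10, -5)

image vertices: (-7, -6), (-4, -9), (0, -8), (-10, -5)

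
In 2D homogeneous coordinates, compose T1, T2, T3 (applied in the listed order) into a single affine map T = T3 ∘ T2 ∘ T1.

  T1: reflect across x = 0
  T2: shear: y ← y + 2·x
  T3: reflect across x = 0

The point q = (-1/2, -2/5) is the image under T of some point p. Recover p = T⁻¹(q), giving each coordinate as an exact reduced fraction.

T1 = [-1 0 0; 0 1 0; 0 0 1]
T2·T1 = [-1 0 0; -2 1 0; 0 0 1]
T3·…·T1 = [1 0 0; -2 1 0; 0 0 1]
det M = 1; M⁻¹ = [1 0 0; 2 1 0; 0 0 1]
M⁻¹ · (-1/2, -2/5)ᵀ = (-1/2, -7/5)ᵀ

p = (-1/2, -7/5)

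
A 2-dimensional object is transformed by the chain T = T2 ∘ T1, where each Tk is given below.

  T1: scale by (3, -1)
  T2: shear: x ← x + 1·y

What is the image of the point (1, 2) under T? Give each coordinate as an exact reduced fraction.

T(p) = (1, -2)

T1 scale by (3, -1): (1, 2) → (3, -2)
T2 shear: x ← x + 1·y: (3, -2) → (1, -2)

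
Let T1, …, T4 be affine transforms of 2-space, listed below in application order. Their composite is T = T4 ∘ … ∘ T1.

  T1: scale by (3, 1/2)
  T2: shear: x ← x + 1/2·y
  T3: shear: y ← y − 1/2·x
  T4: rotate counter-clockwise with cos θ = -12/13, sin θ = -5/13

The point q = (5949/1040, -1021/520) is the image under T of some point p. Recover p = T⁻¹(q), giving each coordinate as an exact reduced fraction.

p = (-9/5, 7/2)

T1 = [3 0 0; 0 1/2 0; 0 0 1]
T2·T1 = [3 1/4 0; 0 1/2 0; 0 0 1]
T3·…·T1 = [3 1/4 0; -3/2 3/8 0; 0 0 1]
T4·…·T1 = [-87/26 -9/104 0; 3/13 -23/52 0; 0 0 1]
det M = 3/2; M⁻¹ = [-23/78 3/52 0; -2/13 -29/13 0; 0 0 1]
M⁻¹ · (5949/1040, -1021/520)ᵀ = (-9/5, 7/2)ᵀ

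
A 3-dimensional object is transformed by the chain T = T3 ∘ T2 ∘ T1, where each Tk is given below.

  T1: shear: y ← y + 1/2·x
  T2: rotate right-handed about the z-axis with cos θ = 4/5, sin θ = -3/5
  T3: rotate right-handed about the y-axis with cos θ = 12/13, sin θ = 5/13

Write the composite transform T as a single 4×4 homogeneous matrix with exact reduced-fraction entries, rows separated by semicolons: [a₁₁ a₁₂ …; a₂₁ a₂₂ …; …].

T = [66/65 36/65 5/13 0; -1/5 4/5 0 0; -11/26 -3/13 12/13 0; 0 0 0 1]

T1 = [1 0 0 0; 1/2 1 0 0; 0 0 1 0; 0 0 0 1]
T2·T1 = [11/10 3/5 0 0; -1/5 4/5 0 0; 0 0 1 0; 0 0 0 1]
T3·…·T1 = [66/65 36/65 5/13 0; -1/5 4/5 0 0; -11/26 -3/13 12/13 0; 0 0 0 1]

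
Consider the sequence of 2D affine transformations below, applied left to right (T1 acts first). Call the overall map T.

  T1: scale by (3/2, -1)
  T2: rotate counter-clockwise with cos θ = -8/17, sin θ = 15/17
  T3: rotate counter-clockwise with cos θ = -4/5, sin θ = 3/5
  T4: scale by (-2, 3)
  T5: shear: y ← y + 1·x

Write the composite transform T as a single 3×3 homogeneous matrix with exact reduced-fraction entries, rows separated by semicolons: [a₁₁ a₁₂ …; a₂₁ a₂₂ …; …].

T = [39/85 168/85 0; -339/85 207/85 0; 0 0 1]

T1 = [3/2 0 0; 0 -1 0; 0 0 1]
T2·T1 = [-12/17 15/17 0; 45/34 8/17 0; 0 0 1]
T3·…·T1 = [-39/170 -84/85 0; -126/85 13/85 0; 0 0 1]
T4·…·T1 = [39/85 168/85 0; -378/85 39/85 0; 0 0 1]
T5·…·T1 = [39/85 168/85 0; -339/85 207/85 0; 0 0 1]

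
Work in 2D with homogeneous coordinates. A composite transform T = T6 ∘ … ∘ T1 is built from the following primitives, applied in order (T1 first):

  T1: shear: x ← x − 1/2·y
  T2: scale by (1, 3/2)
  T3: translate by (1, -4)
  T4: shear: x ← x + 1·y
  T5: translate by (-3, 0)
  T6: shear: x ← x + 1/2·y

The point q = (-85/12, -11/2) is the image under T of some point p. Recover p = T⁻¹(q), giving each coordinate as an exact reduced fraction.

T1 = [1 -1/2 0; 0 1 0; 0 0 1]
T2·T1 = [1 -1/2 0; 0 3/2 0; 0 0 1]
T3·…·T1 = [1 -1/2 1; 0 3/2 -4; 0 0 1]
T4·…·T1 = [1 1 -3; 0 3/2 -4; 0 0 1]
T5·…·T1 = [1 1 -6; 0 3/2 -4; 0 0 1]
T6·…·T1 = [1 7/4 -8; 0 3/2 -4; 0 0 1]
det M = 3/2; M⁻¹ = [1 -7/6 10/3; 0 2/3 8/3; 0 0 1]
M⁻¹ · (-85/12, -11/2)ᵀ = (8/3, -1)ᵀ

p = (8/3, -1)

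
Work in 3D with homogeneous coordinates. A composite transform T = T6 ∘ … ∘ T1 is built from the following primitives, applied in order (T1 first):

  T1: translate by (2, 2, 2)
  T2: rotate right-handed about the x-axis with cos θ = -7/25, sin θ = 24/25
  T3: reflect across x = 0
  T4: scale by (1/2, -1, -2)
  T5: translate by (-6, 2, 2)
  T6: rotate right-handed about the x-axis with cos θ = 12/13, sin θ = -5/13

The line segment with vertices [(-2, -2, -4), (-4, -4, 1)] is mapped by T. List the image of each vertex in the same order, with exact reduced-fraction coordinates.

T1 translate by (2, 2, 2): (-2, -2, -4) → (0, 0, -2); (-4, -4, 1) → (-2, -2, 3)
T2 rotate right-handed about the x-axis with cos θ = -7/25, sin θ = 24/25: (0, 0, -2) → (0, 48/25, 14/25); (-2, -2, 3) → (-2, -58/25, -69/25)
T3 reflect across x = 0: (0, 48/25, 14/25) → (0, 48/25, 14/25); (-2, -58/25, -69/25) → (2, -58/25, -69/25)
T4 scale by (1/2, -1, -2): (0, 48/25, 14/25) → (0, -48/25, -28/25); (2, -58/25, -69/25) → (1, 58/25, 138/25)
T5 translate by (-6, 2, 2): (0, -48/25, -28/25) → (-6, 2/25, 22/25); (1, 58/25, 138/25) → (-5, 108/25, 188/25)
T6 rotate right-handed about the x-axis with cos θ = 12/13, sin θ = -5/13: (-6, 2/25, 22/25) → (-6, 134/325, 254/325); (-5, 108/25, 188/25) → (-5, 172/25, 132/25)

image vertices: (-6, 134/325, 254/325), (-5, 172/25, 132/25)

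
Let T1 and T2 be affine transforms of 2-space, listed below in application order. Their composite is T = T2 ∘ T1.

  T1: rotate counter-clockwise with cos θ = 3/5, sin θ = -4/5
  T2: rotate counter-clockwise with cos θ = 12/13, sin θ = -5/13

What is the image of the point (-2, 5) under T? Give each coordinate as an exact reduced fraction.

T(p) = (283/65, 206/65)

T1 rotate counter-clockwise with cos θ = 3/5, sin θ = -4/5: (-2, 5) → (14/5, 23/5)
T2 rotate counter-clockwise with cos θ = 12/13, sin θ = -5/13: (14/5, 23/5) → (283/65, 206/65)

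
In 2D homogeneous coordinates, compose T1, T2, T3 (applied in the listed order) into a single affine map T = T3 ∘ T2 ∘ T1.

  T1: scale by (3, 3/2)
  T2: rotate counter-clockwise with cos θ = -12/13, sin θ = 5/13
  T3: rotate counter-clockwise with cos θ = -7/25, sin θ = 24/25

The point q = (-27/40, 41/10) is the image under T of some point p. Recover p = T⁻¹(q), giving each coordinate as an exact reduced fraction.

p = (-4/3, -3/4)

T1 = [3 0 0; 0 3/2 0; 0 0 1]
T2·T1 = [-36/13 -15/26 0; 15/13 -18/13 0; 0 0 1]
T3·…·T1 = [-108/325 969/650 0; -969/325 -54/325 0; 0 0 1]
det M = 9/2; M⁻¹ = [-12/325 -323/975 0; 646/975 -24/325 0; 0 0 1]
M⁻¹ · (-27/40, 41/10)ᵀ = (-4/3, -3/4)ᵀ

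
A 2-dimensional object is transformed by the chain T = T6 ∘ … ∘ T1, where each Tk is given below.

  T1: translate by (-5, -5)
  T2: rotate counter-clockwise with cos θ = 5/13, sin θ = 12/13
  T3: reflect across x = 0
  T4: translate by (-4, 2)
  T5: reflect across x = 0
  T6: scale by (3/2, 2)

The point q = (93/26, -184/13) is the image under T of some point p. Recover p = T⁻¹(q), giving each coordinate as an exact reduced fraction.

T1 = [1 0 -5; 0 1 -5; 0 0 1]
T2·T1 = [5/13 -12/13 35/13; 12/13 5/13 -85/13; 0 0 1]
T3·…·T1 = [-5/13 12/13 -35/13; 12/13 5/13 -85/13; 0 0 1]
T4·…·T1 = [-5/13 12/13 -87/13; 12/13 5/13 -59/13; 0 0 1]
T5·…·T1 = [5/13 -12/13 87/13; 12/13 5/13 -59/13; 0 0 1]
T6·…·T1 = [15/26 -18/13 261/26; 24/13 10/13 -118/13; 0 0 1]
det M = 3; M⁻¹ = [10/39 6/13 21/13; -8/13 5/26 103/13; 0 0 1]
M⁻¹ · (93/26, -184/13)ᵀ = (-4, 3)ᵀ

p = (-4, 3)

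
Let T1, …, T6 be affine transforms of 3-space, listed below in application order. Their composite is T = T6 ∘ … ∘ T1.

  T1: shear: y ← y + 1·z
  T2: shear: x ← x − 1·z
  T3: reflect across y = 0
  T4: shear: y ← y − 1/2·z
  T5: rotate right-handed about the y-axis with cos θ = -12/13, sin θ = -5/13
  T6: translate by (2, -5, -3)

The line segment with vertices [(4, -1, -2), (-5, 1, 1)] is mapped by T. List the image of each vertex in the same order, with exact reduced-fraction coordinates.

T1 shear: y ← y + 1·z: (4, -1, -2) → (4, -3, -2); (-5, 1, 1) → (-5, 2, 1)
T2 shear: x ← x − 1·z: (4, -3, -2) → (6, -3, -2); (-5, 2, 1) → (-6, 2, 1)
T3 reflect across y = 0: (6, -3, -2) → (6, 3, -2); (-6, 2, 1) → (-6, -2, 1)
T4 shear: y ← y − 1/2·z: (6, 3, -2) → (6, 4, -2); (-6, -2, 1) → (-6, -5/2, 1)
T5 rotate right-handed about the y-axis with cos θ = -12/13, sin θ = -5/13: (6, 4, -2) → (-62/13, 4, 54/13); (-6, -5/2, 1) → (67/13, -5/2, -42/13)
T6 translate by (2, -5, -3): (-62/13, 4, 54/13) → (-36/13, -1, 15/13); (67/13, -5/2, -42/13) → (93/13, -15/2, -81/13)

image vertices: (-36/13, -1, 15/13), (93/13, -15/2, -81/13)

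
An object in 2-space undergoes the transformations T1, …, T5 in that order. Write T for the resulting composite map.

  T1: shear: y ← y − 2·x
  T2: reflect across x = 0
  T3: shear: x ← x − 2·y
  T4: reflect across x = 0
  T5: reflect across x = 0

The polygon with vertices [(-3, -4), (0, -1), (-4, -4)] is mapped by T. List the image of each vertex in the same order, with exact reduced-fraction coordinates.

T1 shear: y ← y − 2·x: (-3, -4) → (-3, 2); (0, -1) → (0, -1); (-4, -4) → (-4, 4)
T2 reflect across x = 0: (-3, 2) → (3, 2); (0, -1) → (0, -1); (-4, 4) → (4, 4)
T3 shear: x ← x − 2·y: (3, 2) → (-1, 2); (0, -1) → (2, -1); (4, 4) → (-4, 4)
T4 reflect across x = 0: (-1, 2) → (1, 2); (2, -1) → (-2, -1); (-4, 4) → (4, 4)
T5 reflect across x = 0: (1, 2) → (-1, 2); (-2, -1) → (2, -1); (4, 4) → (-4, 4)

image vertices: (-1, 2), (2, -1), (-4, 4)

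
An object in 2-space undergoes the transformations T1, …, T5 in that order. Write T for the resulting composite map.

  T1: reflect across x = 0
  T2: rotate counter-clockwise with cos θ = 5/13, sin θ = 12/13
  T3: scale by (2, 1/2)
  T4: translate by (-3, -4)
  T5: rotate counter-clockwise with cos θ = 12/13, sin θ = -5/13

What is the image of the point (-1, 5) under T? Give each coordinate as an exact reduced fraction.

T1 reflect across x = 0: (-1, 5) → (1, 5)
T2 rotate counter-clockwise with cos θ = 5/13, sin θ = 12/13: (1, 5) → (-55/13, 37/13)
T3 scale by (2, 1/2): (-55/13, 37/13) → (-110/13, 37/26)
T4 translate by (-3, -4): (-110/13, 37/26) → (-149/13, -67/26)
T5 rotate counter-clockwise with cos θ = 12/13, sin θ = -5/13: (-149/13, -67/26) → (-3911/338, 343/169)

T(p) = (-3911/338, 343/169)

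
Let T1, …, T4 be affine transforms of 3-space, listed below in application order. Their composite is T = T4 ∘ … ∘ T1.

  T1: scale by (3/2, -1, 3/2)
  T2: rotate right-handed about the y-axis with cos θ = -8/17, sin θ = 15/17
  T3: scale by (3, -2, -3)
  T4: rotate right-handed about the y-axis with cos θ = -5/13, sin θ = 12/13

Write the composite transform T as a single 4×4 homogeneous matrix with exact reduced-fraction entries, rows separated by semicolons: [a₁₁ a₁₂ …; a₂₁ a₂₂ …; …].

T1 = [3/2 0 0 0; 0 -1 0 0; 0 0 3/2 0; 0 0 0 1]
T2·T1 = [-12/17 0 45/34 0; 0 -1 0 0; -45/34 0 -12/17 0; 0 0 0 1]
T3·…·T1 = [-36/17 0 135/34 0; 0 2 0 0; 135/34 0 36/17 0; 0 0 0 1]
T4·…·T1 = [990/221 0 189/442 0; 0 2 0 0; 189/442 0 -990/221 0; 0 0 0 1]

T = [990/221 0 189/442 0; 0 2 0 0; 189/442 0 -990/221 0; 0 0 0 1]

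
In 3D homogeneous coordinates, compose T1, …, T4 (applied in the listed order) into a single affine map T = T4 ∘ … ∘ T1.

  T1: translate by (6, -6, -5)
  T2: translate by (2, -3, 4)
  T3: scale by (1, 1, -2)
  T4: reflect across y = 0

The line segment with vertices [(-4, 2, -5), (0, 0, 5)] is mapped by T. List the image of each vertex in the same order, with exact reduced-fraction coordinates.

T1 translate by (6, -6, -5): (-4, 2, -5) → (2, -4, -10); (0, 0, 5) → (6, -6, 0)
T2 translate by (2, -3, 4): (2, -4, -10) → (4, -7, -6); (6, -6, 0) → (8, -9, 4)
T3 scale by (1, 1, -2): (4, -7, -6) → (4, -7, 12); (8, -9, 4) → (8, -9, -8)
T4 reflect across y = 0: (4, -7, 12) → (4, 7, 12); (8, -9, -8) → (8, 9, -8)

image vertices: (4, 7, 12), (8, 9, -8)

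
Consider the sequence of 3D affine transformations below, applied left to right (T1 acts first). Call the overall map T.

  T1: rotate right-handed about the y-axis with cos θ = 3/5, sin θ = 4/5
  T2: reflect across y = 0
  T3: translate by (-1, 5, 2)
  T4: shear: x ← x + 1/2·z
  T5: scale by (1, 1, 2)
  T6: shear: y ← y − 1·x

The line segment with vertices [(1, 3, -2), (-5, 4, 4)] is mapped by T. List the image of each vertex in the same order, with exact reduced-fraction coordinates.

T1 rotate right-handed about the y-axis with cos θ = 3/5, sin θ = 4/5: (1, 3, -2) → (-1, 3, -2); (-5, 4, 4) → (1/5, 4, 32/5)
T2 reflect across y = 0: (-1, 3, -2) → (-1, -3, -2); (1/5, 4, 32/5) → (1/5, -4, 32/5)
T3 translate by (-1, 5, 2): (-1, -3, -2) → (-2, 2, 0); (1/5, -4, 32/5) → (-4/5, 1, 42/5)
T4 shear: x ← x + 1/2·z: (-2, 2, 0) → (-2, 2, 0); (-4/5, 1, 42/5) → (17/5, 1, 42/5)
T5 scale by (1, 1, 2): (-2, 2, 0) → (-2, 2, 0); (17/5, 1, 42/5) → (17/5, 1, 84/5)
T6 shear: y ← y − 1·x: (-2, 2, 0) → (-2, 4, 0); (17/5, 1, 84/5) → (17/5, -12/5, 84/5)

image vertices: (-2, 4, 0), (17/5, -12/5, 84/5)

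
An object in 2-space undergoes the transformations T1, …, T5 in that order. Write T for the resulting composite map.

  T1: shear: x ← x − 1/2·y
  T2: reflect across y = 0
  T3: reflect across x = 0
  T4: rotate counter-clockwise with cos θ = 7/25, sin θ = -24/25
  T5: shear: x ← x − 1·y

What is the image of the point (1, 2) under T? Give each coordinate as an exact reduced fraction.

T(p) = (-34/25, -14/25)

T1 shear: x ← x − 1/2·y: (1, 2) → (0, 2)
T2 reflect across y = 0: (0, 2) → (0, -2)
T3 reflect across x = 0: (0, -2) → (0, -2)
T4 rotate counter-clockwise with cos θ = 7/25, sin θ = -24/25: (0, -2) → (-48/25, -14/25)
T5 shear: x ← x − 1·y: (-48/25, -14/25) → (-34/25, -14/25)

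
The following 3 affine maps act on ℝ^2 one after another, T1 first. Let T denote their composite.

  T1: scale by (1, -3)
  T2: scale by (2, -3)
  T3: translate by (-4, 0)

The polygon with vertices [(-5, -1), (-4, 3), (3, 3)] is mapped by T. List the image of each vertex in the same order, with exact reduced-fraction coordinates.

T1 scale by (1, -3): (-5, -1) → (-5, 3); (-4, 3) → (-4, -9); (3, 3) → (3, -9)
T2 scale by (2, -3): (-5, 3) → (-10, -9); (-4, -9) → (-8, 27); (3, -9) → (6, 27)
T3 translate by (-4, 0): (-10, -9) → (-14, -9); (-8, 27) → (-12, 27); (6, 27) → (2, 27)

image vertices: (-14, -9), (-12, 27), (2, 27)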